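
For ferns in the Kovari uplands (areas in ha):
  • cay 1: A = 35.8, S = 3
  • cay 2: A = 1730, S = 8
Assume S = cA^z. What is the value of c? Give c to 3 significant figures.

z = ln(S₂/S₁) / ln(A₂/A₁) = ln(8/3) / ln(1730/35.8) = 0.9808 / 3.8779 = 0.2529
c = S₁ / A₁^z = 3 / 35.8^0.2529 = 3 / 2.472 = 1.214

1.21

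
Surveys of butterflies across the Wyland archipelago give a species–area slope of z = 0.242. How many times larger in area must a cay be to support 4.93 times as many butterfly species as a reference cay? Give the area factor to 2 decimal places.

(A₂/A₁)^0.242 = 4.93, so A₂/A₁ = 4.93^(1/0.242) = 4.93^4.132
ln(A₂/A₁) = ln 4.93 / 0.242 = 1.5953 / 0.242 = 6.5923
A₂/A₁ = e^6.5923 ≈ 729.5

729.46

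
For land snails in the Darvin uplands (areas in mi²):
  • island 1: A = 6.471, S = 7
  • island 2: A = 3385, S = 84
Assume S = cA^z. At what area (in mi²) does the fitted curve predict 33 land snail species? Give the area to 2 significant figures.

320 mi²

z = ln(84/7) / ln(3385/6.471) = 2.4849 / 6.2598 = 0.3970
c = 7 / 6.471^0.3970 = 7 / 2.099 = 3.336
A = (33/3.336)^(1/0.3970) ⇒ ln A = ln(9.893)/0.3970 = 5.7735
A = e^5.7735 ≈ 321.7 mi²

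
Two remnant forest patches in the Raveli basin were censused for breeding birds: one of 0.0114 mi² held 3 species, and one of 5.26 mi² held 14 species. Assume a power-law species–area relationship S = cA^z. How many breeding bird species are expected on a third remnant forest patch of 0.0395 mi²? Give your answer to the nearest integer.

4

z = ln(14/3) / ln(5.26/0.0114) = 1.5404 / 6.1343 = 0.2511
c = 3 / 0.0114^0.2511 = 3 / 0.3251 = 9.227
S₃ = 9.227 × 0.0395^0.2511 = 9.227 × 0.4442 ≈ 4.099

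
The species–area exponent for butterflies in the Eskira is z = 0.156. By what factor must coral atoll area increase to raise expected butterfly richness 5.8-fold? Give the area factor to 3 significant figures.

78300

(A₂/A₁)^0.156 = 5.8, so A₂/A₁ = 5.8^(1/0.156) = 5.8^6.41
ln(A₂/A₁) = ln 5.8 / 0.156 = 1.7579 / 0.156 = 11.2683
A₂/A₁ = e^11.2683 ≈ 78301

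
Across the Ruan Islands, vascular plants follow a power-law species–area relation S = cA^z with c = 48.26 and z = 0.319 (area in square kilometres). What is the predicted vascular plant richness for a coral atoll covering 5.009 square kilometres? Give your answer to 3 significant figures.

S = 48.26 × 5.009^0.319 = 48.26 × 1.672 ≈ 80.69

80.7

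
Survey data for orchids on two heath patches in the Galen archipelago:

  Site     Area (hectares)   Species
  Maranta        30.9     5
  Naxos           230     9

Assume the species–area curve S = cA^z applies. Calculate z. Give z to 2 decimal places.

Taking logs: ln S = ln c + z ln A, so z = (ln S₂ − ln S₁)/(ln A₂ − ln A₁).
z = ln(9/5) / ln(230/30.9) = ln(1.8) / ln(7.443) = 0.5878 / 2.0073 = 0.2928

0.29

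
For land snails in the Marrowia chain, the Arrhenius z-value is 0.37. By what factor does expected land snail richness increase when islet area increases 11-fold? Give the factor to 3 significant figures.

2.43

S₂/S₁ = (A₂/A₁)^z = 11^0.37
ln(S₂/S₁) = 0.37 × ln 11 = 0.37 × 2.3979 = 0.8872
S₂/S₁ = e^0.8872 ≈ 2.428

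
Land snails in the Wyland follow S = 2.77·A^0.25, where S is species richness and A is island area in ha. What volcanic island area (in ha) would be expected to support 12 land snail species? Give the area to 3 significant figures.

352 ha

12 = 2.77 × A^0.25  ⇒  A^0.25 = 12/2.77 = 4.332
ln A = ln(4.332) / 0.25 = 1.4661 / 0.25 = 5.8642
A = e^5.8642 ≈ 352.2 ha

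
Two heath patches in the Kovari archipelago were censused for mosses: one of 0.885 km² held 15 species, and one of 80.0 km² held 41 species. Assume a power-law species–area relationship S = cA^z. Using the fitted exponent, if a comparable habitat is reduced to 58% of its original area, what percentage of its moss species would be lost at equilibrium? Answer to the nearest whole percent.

z = ln(41/15) / ln(80/0.885) = 1.0055 / 4.5042 = 0.2232
S_new/S_old = (A_new/A_old)^z = 0.58^0.2232 = exp(0.2232 × -0.5447) = 0.8855
Fraction lost = 1 − 0.8855 = 0.1145

11%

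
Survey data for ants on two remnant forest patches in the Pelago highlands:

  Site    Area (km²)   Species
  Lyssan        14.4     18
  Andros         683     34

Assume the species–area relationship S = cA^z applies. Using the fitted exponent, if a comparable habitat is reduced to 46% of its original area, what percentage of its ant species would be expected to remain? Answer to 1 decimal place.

z = ln(34/18) / ln(683/14.4) = 0.6360 / 3.8593 = 0.1648
S_new/S_old = (A_new/A_old)^z = 0.46^0.1648 = exp(0.1648 × -0.7765) = 0.8799

88.0%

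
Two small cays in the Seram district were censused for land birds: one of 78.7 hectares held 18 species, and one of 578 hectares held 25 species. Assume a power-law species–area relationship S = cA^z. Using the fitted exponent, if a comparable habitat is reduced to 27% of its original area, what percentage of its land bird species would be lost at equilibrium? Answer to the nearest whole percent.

z = ln(25/18) / ln(578/78.7) = 0.3285 / 1.9939 = 0.1648
S_new/S_old = (A_new/A_old)^z = 0.27^0.1648 = exp(0.1648 × -1.3093) = 0.806
Fraction lost = 1 − 0.806 = 0.194

19%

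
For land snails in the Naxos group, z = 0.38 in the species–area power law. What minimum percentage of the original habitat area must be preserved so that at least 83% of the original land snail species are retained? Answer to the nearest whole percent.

Need (A_new/A_old)^0.38 = 0.83, so A_new/A_old = 0.83^(1/0.38) = 0.83^2.632
ln(A_new/A_old) = ln 0.83 / 0.38 = -0.1863 / 0.38 = -0.4903
A_new/A_old = e^-0.4903 ≈ 0.6124

61%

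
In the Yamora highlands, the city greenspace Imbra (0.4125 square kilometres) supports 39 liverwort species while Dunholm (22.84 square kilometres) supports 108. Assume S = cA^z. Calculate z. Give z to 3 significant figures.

0.254

Taking logs: ln S = ln c + z ln A, so z = (ln S₂ − ln S₁)/(ln A₂ − ln A₁).
z = ln(108/39) / ln(22.84/0.4125) = ln(2.769) / ln(55.37) = 1.0186 / 4.0140 = 0.2538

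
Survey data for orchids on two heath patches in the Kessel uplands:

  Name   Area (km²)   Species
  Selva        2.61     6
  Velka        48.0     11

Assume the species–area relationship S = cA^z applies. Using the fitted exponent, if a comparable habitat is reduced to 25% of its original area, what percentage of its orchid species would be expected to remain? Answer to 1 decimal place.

z = ln(11/6) / ln(48/2.61) = 0.6061 / 2.9119 = 0.2082
S_new/S_old = (A_new/A_old)^z = 0.25^0.2082 = exp(0.2082 × -1.3863) = 0.7493

74.9%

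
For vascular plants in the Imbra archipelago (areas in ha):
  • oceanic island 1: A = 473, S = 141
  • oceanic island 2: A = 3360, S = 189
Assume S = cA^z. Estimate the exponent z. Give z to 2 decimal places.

0.15

Taking logs: ln S = ln c + z ln A, so z = (ln S₂ − ln S₁)/(ln A₂ − ln A₁).
z = ln(189/141) / ln(3360/473) = ln(1.34) / ln(7.104) = 0.2930 / 1.9606 = 0.1494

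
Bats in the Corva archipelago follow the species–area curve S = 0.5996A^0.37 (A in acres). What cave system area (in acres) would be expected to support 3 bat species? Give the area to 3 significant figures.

77.6 acres

3 = 0.5996 × A^0.37  ⇒  A^0.37 = 3/0.5996 = 5.003
ln A = ln(5.003) / 0.37 = 1.6101 / 0.37 = 4.3516
A = e^4.3516 ≈ 77.61 acres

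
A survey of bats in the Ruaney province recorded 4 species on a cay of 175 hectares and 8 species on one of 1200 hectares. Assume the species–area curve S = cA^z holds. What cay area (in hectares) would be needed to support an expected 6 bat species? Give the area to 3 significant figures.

540 hectares

z = ln(8/4) / ln(1200/175) = 0.6931 / 1.9253 = 0.3600
c = 4 / 175^0.3600 = 4 / 6.42 = 0.623
A = (6/0.623)^(1/0.3600) ⇒ ln A = ln(9.63)/0.3600 = 6.2910
A = e^6.2910 ≈ 539.7 hectares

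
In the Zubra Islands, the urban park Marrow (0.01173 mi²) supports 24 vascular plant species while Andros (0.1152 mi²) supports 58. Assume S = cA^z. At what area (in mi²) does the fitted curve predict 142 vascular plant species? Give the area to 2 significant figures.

1.2 mi²

z = ln(58/24) / ln(0.1152/0.01173) = 0.8824 / 2.2845 = 0.3862
c = 24 / 0.01173^0.3862 = 24 / 0.1796 = 133.6
A = (142/133.6)^(1/0.3862) ⇒ ln A = ln(1.063)/0.3862 = 0.1571
A = e^0.1571 ≈ 1.17 mi²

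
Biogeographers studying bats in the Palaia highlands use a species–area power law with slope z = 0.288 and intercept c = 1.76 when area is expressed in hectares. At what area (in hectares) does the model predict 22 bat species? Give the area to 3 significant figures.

22 = 1.76 × A^0.288  ⇒  A^0.288 = 22/1.76 = 12.5
ln A = ln(12.5) / 0.288 = 2.5257 / 0.288 = 8.7699
A = e^8.7699 ≈ 6437 hectares

6440 hectares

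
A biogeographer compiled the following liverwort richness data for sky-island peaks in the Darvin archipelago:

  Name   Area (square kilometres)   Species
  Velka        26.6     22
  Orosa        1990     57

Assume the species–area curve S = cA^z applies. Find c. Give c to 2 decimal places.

10.67

z = ln(S₂/S₁) / ln(A₂/A₁) = ln(57/22) / ln(1990/26.6) = 0.9520 / 4.3150 = 0.2206
c = S₁ / A₁^z = 22 / 26.6^0.2206 = 22 / 2.062 = 10.67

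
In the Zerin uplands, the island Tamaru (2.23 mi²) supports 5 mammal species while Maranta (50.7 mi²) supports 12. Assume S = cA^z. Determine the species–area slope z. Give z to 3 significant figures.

0.280

Taking logs: ln S = ln c + z ln A, so z = (ln S₂ − ln S₁)/(ln A₂ − ln A₁).
z = ln(12/5) / ln(50.7/2.23) = ln(2.4) / ln(22.74) = 0.8755 / 3.1239 = 0.2802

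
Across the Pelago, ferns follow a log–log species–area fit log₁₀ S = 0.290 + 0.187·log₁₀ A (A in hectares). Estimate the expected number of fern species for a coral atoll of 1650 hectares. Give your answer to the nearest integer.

S = 1.95 × 1650^0.187
ln S = ln 1.95 + 0.187 × ln 1650 = 0.6677 + 0.187 × 7.4085 = 2.0531
S = e^2.0531 ≈ 7.792

8 species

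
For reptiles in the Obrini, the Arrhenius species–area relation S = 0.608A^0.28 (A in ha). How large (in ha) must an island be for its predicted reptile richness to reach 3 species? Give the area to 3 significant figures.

299 ha

3 = 0.608 × A^0.28  ⇒  A^0.28 = 3/0.608 = 4.934
ln A = ln(4.934) / 0.28 = 1.5962 / 0.28 = 5.7007
A = e^5.7007 ≈ 299.1 ha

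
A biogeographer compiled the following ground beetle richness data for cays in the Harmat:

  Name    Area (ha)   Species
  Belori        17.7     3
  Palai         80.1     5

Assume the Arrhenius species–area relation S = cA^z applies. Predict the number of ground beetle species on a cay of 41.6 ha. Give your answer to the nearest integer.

z = ln(5/3) / ln(80.1/17.7) = 0.5108 / 1.5097 = 0.3384
c = 3 / 17.7^0.3384 = 3 / 2.644 = 1.135
S₃ = 1.135 × 41.6^0.3384 = 1.135 × 3.53 ≈ 4.006

4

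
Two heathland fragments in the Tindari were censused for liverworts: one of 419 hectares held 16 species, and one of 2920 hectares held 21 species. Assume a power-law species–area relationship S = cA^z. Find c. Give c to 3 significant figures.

6.87

z = ln(S₂/S₁) / ln(A₂/A₁) = ln(21/16) / ln(2920/419) = 0.2719 / 1.9415 = 0.1401
c = S₁ / A₁^z = 16 / 419^0.1401 = 16 / 2.33 = 6.868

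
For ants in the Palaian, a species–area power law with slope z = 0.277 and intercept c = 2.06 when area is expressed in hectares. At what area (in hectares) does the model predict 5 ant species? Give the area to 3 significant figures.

5 = 2.06 × A^0.277  ⇒  A^0.277 = 5/2.06 = 2.427
ln A = ln(2.427) / 0.277 = 0.8867 / 0.277 = 3.2012
A = e^3.2012 ≈ 24.56 hectares

24.6 hectares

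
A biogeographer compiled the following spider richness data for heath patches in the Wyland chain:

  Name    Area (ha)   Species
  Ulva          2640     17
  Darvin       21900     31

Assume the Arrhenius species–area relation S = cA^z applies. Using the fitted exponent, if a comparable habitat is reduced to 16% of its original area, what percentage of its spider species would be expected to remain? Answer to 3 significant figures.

z = ln(31/17) / ln(21900/2640) = 0.6008 / 2.1157 = 0.2840
S_new/S_old = (A_new/A_old)^z = 0.16^0.2840 = exp(0.2840 × -1.8326) = 0.5943

59.4%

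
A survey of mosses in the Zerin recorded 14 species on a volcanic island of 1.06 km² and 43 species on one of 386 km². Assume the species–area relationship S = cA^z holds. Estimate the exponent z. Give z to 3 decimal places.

Taking logs: ln S = ln c + z ln A, so z = (ln S₂ − ln S₁)/(ln A₂ − ln A₁).
z = ln(43/14) / ln(386/1.06) = ln(3.071) / ln(364.2) = 1.1221 / 5.8976 = 0.1903

0.190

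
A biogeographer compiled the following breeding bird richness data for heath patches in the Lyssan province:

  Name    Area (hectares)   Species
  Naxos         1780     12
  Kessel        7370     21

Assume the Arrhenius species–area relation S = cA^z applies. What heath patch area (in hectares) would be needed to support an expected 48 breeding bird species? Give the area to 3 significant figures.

z = ln(21/12) / ln(7370/1780) = 0.5596 / 1.4208 = 0.3939
c = 12 / 1780^0.3939 = 12 / 19.07 = 0.6294
A = (48/0.6294)^(1/0.3939) ⇒ ln A = ln(76.26)/0.3939 = 11.0040
A = e^11.0040 ≈ 60115 hectares

60100 hectares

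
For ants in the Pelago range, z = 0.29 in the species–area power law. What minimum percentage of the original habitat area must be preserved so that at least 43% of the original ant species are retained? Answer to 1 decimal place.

Need (A_new/A_old)^0.29 = 0.43, so A_new/A_old = 0.43^(1/0.29) = 0.43^3.448
ln(A_new/A_old) = ln 0.43 / 0.29 = -0.8440 / 0.29 = -2.9102
A_new/A_old = e^-2.9102 ≈ 0.05446

5.4%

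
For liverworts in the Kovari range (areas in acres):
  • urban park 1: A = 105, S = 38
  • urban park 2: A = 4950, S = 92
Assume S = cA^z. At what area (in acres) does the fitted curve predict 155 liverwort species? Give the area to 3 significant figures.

48100 acres

z = ln(92/38) / ln(4950/105) = 0.8842 / 3.8532 = 0.2295
c = 38 / 105^0.2295 = 38 / 2.909 = 13.06
A = (155/13.06)^(1/0.2295) ⇒ ln A = ln(11.87)/0.2295 = 10.7803
A = e^10.7803 ≈ 48066 acres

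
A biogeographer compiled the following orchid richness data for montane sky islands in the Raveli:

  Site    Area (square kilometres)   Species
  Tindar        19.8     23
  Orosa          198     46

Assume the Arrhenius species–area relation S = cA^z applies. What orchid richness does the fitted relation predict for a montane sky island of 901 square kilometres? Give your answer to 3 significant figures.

72.6

z = ln(46/23) / ln(198/19.8) = 0.6931 / 2.3026 = 0.3010
c = 23 / 19.8^0.3010 = 23 / 2.457 = 9.363
S₃ = 9.363 × 901^0.3010 = 9.363 × 7.753 ≈ 72.59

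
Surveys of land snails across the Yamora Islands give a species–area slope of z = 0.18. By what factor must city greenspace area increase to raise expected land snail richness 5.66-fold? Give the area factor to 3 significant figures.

15200

(A₂/A₁)^0.18 = 5.66, so A₂/A₁ = 5.66^(1/0.18) = 5.66^5.556
ln(A₂/A₁) = ln 5.66 / 0.18 = 1.7334 / 0.18 = 9.6301
A₂/A₁ = e^9.6301 ≈ 15216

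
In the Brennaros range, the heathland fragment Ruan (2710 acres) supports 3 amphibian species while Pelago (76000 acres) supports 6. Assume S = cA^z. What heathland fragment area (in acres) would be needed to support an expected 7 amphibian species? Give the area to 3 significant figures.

z = ln(6/3) / ln(76000/2710) = 0.6931 / 3.3338 = 0.2079
c = 3 / 2710^0.2079 = 3 / 5.173 = 0.5799
A = (7/0.5799)^(1/0.2079) ⇒ ln A = ln(12.07)/0.2079 = 11.9799
A = e^11.9799 ≈ 159516 acres

160000 acres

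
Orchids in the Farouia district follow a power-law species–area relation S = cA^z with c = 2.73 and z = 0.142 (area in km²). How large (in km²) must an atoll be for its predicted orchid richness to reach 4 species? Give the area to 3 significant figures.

4 = 2.73 × A^0.142  ⇒  A^0.142 = 4/2.73 = 1.465
ln A = ln(1.465) / 0.142 = 0.3820 / 0.142 = 2.6901
A = e^2.6901 ≈ 14.73 km²

14.7 km²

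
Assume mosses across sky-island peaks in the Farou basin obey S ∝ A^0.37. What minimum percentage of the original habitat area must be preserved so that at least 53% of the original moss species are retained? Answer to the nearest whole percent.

18%

Need (A_new/A_old)^0.37 = 0.53, so A_new/A_old = 0.53^(1/0.37) = 0.53^2.703
ln(A_new/A_old) = ln 0.53 / 0.37 = -0.6349 / 0.37 = -1.7159
A_new/A_old = e^-1.7159 ≈ 0.1798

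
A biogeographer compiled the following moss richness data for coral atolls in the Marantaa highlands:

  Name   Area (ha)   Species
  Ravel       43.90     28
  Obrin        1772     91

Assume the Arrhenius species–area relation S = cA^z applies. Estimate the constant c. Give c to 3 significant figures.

z = ln(S₂/S₁) / ln(A₂/A₁) = ln(91/28) / ln(1772/43.9) = 1.1787 / 3.6979 = 0.3187
c = S₁ / A₁^z = 28 / 43.9^0.3187 = 28 / 3.338 = 8.388

8.39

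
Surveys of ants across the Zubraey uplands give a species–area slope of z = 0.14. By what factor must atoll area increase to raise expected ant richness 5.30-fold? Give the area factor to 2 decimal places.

149073.03

(A₂/A₁)^0.14 = 5.3, so A₂/A₁ = 5.3^(1/0.14) = 5.3^7.143
ln(A₂/A₁) = ln 5.3 / 0.14 = 1.6677 / 0.14 = 11.9122
A₂/A₁ = e^11.9122 ≈ 149073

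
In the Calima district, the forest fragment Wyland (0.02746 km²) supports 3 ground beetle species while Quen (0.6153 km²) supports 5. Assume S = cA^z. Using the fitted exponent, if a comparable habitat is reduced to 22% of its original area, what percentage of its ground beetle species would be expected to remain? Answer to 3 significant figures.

z = ln(5/3) / ln(0.6153/0.02746) = 0.5108 / 3.1094 = 0.1643
S_new/S_old = (A_new/A_old)^z = 0.22^0.1643 = exp(0.1643 × -1.5141) = 0.7798

78.0%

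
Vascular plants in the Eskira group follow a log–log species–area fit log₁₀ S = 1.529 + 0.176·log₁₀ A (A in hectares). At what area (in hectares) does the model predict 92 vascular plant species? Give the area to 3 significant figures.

295 hectares

92 = 33.81 × A^0.176  ⇒  A^0.176 = 92/33.81 = 2.721
ln A = ln(2.721) / 0.176 = 1.0011 / 0.176 = 5.6883
A = e^5.6883 ≈ 295.4 hectares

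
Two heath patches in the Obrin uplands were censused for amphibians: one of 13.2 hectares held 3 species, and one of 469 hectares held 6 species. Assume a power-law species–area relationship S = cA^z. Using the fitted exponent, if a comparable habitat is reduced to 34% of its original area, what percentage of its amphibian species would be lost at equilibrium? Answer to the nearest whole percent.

z = ln(6/3) / ln(469/13.2) = 0.6931 / 3.5704 = 0.1941
S_new/S_old = (A_new/A_old)^z = 0.34^0.1941 = exp(0.1941 × -1.0788) = 0.811
Fraction lost = 1 − 0.811 = 0.189

19%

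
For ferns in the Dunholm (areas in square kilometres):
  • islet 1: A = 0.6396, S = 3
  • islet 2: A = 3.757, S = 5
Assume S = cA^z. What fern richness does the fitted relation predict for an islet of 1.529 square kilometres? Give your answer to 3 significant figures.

3.86

z = ln(5/3) / ln(3.757/0.6396) = 0.5108 / 1.7705 = 0.2885
c = 3 / 0.6396^0.2885 = 3 / 0.879 = 3.413
S₃ = 3.413 × 1.529^0.2885 = 3.413 × 1.13 ≈ 3.858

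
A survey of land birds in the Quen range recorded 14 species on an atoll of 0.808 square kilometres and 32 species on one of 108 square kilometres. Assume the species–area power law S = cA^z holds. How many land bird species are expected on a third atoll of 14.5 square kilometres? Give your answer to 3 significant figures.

z = ln(32/14) / ln(108/0.808) = 0.8267 / 4.8953 = 0.1689
c = 14 / 0.808^0.1689 = 14 / 0.9646 = 14.51
S₃ = 14.51 × 14.5^0.1689 = 14.51 × 1.571 ≈ 22.8

22.8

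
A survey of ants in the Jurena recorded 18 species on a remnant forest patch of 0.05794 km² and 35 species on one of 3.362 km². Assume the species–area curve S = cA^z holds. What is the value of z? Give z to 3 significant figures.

0.164

Taking logs: ln S = ln c + z ln A, so z = (ln S₂ − ln S₁)/(ln A₂ − ln A₁).
z = ln(35/18) / ln(3.362/0.05794) = ln(1.944) / ln(58.03) = 0.6650 / 4.0609 = 0.1638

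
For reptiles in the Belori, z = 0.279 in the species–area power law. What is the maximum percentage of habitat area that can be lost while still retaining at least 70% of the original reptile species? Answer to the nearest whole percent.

Need (A_new/A_old)^0.279 = 0.7, so A_new/A_old = 0.7^(1/0.279) = 0.7^3.584
ln(A_new/A_old) = ln 0.7 / 0.279 = -0.3567 / 0.279 = -1.2784
A_new/A_old = e^-1.2784 ≈ 0.2785
Fraction that can be lost = 1 − 0.2785 = 0.7215

72%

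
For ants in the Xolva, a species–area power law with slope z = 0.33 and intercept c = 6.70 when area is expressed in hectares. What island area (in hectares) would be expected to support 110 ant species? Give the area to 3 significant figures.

110 = 6.7 × A^0.33  ⇒  A^0.33 = 110/6.7 = 16.42
ln A = ln(16.42) / 0.33 = 2.7984 / 0.33 = 8.4799
A = e^8.4799 ≈ 4817 hectares

4820 hectares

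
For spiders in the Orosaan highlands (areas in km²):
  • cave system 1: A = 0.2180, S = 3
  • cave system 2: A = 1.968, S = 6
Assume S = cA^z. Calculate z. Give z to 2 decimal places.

0.32

Taking logs: ln S = ln c + z ln A, so z = (ln S₂ − ln S₁)/(ln A₂ − ln A₁).
z = ln(6/3) / ln(1.968/0.218) = ln(2) / ln(9.028) = 0.6931 / 2.2003 = 0.3150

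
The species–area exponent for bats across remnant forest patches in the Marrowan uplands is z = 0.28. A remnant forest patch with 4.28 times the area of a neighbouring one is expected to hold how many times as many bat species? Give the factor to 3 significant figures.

S₂/S₁ = (A₂/A₁)^z = 4.28^0.28
ln(S₂/S₁) = 0.28 × ln 4.28 = 0.28 × 1.4540 = 0.4071
S₂/S₁ = e^0.4071 ≈ 1.502

1.50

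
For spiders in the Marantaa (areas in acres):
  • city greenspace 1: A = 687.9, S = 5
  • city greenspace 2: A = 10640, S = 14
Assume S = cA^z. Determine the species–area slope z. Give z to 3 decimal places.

Taking logs: ln S = ln c + z ln A, so z = (ln S₂ − ln S₁)/(ln A₂ − ln A₁).
z = ln(14/5) / ln(10640/687.9) = ln(2.8) / ln(15.47) = 1.0296 / 2.7387 = 0.3759

0.376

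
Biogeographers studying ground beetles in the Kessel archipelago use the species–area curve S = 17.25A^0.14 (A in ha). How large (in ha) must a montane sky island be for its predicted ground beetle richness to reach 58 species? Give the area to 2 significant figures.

58 = 17.25 × A^0.14  ⇒  A^0.14 = 58/17.25 = 3.362
ln A = ln(3.362) / 0.14 = 1.2126 / 0.14 = 8.6616
A = e^8.6616 ≈ 5777 ha

5800 ha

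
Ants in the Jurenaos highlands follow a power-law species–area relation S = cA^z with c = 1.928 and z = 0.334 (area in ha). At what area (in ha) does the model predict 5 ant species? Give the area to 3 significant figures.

5 = 1.928 × A^0.334  ⇒  A^0.334 = 5/1.928 = 2.593
ln A = ln(2.593) / 0.334 = 0.9530 / 0.334 = 2.8532
A = e^2.8532 ≈ 17.34 ha

17.3 ha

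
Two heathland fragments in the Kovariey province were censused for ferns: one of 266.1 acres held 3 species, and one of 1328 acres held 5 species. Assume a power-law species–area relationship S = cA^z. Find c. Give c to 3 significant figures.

z = ln(S₂/S₁) / ln(A₂/A₁) = ln(5/3) / ln(1328/266.1) = 0.5108 / 1.6076 = 0.3178
c = S₁ / A₁^z = 3 / 266.1^0.3178 = 3 / 5.897 = 0.5088

0.509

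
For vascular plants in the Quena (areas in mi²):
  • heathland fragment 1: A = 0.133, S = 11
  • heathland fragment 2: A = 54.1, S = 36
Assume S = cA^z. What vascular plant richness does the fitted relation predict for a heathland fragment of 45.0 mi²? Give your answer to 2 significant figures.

z = ln(36/11) / ln(54.1/0.133) = 1.1856 / 6.0082 = 0.1973
c = 11 / 0.133^0.1973 = 11 / 0.6716 = 16.38
S₃ = 16.38 × 45^0.1973 = 16.38 × 2.119 ≈ 34.72

35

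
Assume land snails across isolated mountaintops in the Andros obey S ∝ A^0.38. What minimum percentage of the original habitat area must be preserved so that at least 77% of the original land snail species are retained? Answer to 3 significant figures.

50.3%

Need (A_new/A_old)^0.38 = 0.77, so A_new/A_old = 0.77^(1/0.38) = 0.77^2.632
ln(A_new/A_old) = ln 0.77 / 0.38 = -0.2614 / 0.38 = -0.6878
A_new/A_old = e^-0.6878 ≈ 0.5027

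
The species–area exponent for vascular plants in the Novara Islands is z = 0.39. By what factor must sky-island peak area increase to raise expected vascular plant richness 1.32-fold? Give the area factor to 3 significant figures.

(A₂/A₁)^0.39 = 1.32, so A₂/A₁ = 1.32^(1/0.39) = 1.32^2.564
ln(A₂/A₁) = ln 1.32 / 0.39 = 0.2776 / 0.39 = 0.7119
A₂/A₁ = e^0.7119 ≈ 2.038

2.04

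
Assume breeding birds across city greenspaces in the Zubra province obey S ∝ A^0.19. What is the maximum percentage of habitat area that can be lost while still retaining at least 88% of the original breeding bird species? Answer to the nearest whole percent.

Need (A_new/A_old)^0.19 = 0.88, so A_new/A_old = 0.88^(1/0.19) = 0.88^5.263
ln(A_new/A_old) = ln 0.88 / 0.19 = -0.1278 / 0.19 = -0.6728
A_new/A_old = e^-0.6728 ≈ 0.5103
Fraction that can be lost = 1 − 0.5103 = 0.4897

49%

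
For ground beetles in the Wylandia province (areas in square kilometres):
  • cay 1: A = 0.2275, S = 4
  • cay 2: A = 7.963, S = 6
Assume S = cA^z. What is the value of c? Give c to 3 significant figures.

z = ln(S₂/S₁) / ln(A₂/A₁) = ln(6/4) / ln(7.963/0.2275) = 0.4055 / 3.5554 = 0.1140
c = S₁ / A₁^z = 4 / 0.2275^0.1140 = 4 / 0.8446 = 4.736

4.74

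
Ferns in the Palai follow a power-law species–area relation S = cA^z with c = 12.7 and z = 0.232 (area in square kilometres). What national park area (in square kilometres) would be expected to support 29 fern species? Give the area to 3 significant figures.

35.1 square kilometres

29 = 12.7 × A^0.232  ⇒  A^0.232 = 29/12.7 = 2.283
ln A = ln(2.283) / 0.232 = 0.8257 / 0.232 = 3.5590
A = e^3.5590 ≈ 35.13 square kilometres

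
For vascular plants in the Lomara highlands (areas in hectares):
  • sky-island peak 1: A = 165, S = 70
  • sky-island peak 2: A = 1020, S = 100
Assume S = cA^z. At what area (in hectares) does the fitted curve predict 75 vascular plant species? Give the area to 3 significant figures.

235 hectares

z = ln(100/70) / ln(1020/165) = 0.3567 / 1.8216 = 0.1958
c = 70 / 165^0.1958 = 70 / 2.718 = 25.76
A = (75/25.76)^(1/0.1958) ⇒ ln A = ln(2.912)/0.1958 = 5.4583
A = e^5.4583 ≈ 234.7 hectares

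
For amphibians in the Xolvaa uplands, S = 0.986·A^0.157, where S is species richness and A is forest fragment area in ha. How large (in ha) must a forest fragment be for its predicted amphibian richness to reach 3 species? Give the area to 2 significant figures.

1200 ha

3 = 0.986 × A^0.157  ⇒  A^0.157 = 3/0.986 = 3.043
ln A = ln(3.043) / 0.157 = 1.1127 / 0.157 = 7.0873
A = e^7.0873 ≈ 1197 ha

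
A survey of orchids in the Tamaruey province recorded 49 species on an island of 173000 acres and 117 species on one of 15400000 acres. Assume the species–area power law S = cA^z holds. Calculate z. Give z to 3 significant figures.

Taking logs: ln S = ln c + z ln A, so z = (ln S₂ − ln S₁)/(ln A₂ − ln A₁).
z = ln(117/49) / ln(15400000/173000) = ln(2.388) / ln(89.02) = 0.8704 / 4.4888 = 0.1939

0.194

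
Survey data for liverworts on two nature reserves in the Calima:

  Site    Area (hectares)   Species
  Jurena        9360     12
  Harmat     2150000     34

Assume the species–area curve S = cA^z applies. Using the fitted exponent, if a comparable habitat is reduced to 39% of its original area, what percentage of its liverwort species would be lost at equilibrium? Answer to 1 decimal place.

z = ln(34/12) / ln(2150000/9360) = 1.0415 / 5.4368 = 0.1916
S_new/S_old = (A_new/A_old)^z = 0.39^0.1916 = exp(0.1916 × -0.9416) = 0.835
Fraction lost = 1 − 0.835 = 0.165

16.5%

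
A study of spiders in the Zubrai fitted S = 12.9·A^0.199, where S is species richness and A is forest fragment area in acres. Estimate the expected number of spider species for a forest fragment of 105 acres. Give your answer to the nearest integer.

33 species

S = 12.9 × 105^0.199 = 12.9 × 2.525 ≈ 32.57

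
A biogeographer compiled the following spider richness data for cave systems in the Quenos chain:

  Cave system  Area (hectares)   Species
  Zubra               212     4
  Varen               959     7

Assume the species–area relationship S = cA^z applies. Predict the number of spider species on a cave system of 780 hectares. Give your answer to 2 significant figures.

z = ln(7/4) / ln(959/212) = 0.5596 / 1.5093 = 0.3708
c = 4 / 212^0.3708 = 4 / 7.287 = 0.5489
S₃ = 0.5489 × 780^0.3708 = 0.5489 × 11.81 ≈ 6.484

6.5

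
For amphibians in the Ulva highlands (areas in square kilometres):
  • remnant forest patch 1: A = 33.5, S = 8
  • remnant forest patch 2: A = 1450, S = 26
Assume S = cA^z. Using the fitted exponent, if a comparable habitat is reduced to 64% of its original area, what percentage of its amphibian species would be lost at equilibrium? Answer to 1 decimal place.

z = ln(26/8) / ln(1450/33.5) = 1.1787 / 3.7678 = 0.3128
S_new/S_old = (A_new/A_old)^z = 0.64^0.3128 = exp(0.3128 × -0.4463) = 0.8697
Fraction lost = 1 − 0.8697 = 0.1303

13.0%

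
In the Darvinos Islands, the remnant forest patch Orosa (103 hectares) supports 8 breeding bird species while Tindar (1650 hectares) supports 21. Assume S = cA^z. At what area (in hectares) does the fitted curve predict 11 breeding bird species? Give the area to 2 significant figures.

260 hectares

z = ln(21/8) / ln(1650/103) = 0.9651 / 2.7738 = 0.3479
c = 8 / 103^0.3479 = 8 / 5.016 = 1.595
A = (11/1.595)^(1/0.3479) ⇒ ln A = ln(6.896)/0.3479 = 5.5500
A = e^5.5500 ≈ 257.2 hectares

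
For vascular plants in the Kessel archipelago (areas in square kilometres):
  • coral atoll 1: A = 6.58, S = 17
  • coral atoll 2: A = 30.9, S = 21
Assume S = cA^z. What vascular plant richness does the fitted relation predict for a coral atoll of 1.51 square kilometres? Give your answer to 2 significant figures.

z = ln(21/17) / ln(30.9/6.58) = 0.2113 / 1.5467 = 0.1366
c = 17 / 6.58^0.1366 = 17 / 1.294 = 13.14
S₃ = 13.14 × 1.51^0.1366 = 13.14 × 1.058 ≈ 13.9

14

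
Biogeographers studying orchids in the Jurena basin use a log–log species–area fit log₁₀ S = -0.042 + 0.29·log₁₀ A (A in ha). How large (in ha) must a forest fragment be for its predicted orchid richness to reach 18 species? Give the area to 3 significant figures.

18 = 0.9078 × A^0.29  ⇒  A^0.29 = 18/0.9078 = 19.83
ln A = ln(19.83) / 0.29 = 2.9871 / 0.29 = 10.3003
A = e^10.3003 ≈ 29741 ha

29700 ha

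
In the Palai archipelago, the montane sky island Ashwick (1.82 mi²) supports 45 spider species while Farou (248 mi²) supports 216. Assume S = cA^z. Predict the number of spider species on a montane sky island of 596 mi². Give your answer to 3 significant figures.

z = ln(216/45) / ln(248/1.82) = 1.5686 / 4.9146 = 0.3192
c = 45 / 1.82^0.3192 = 45 / 1.211 = 37.17
S₃ = 37.17 × 596^0.3192 = 37.17 × 7.688 ≈ 285.8

286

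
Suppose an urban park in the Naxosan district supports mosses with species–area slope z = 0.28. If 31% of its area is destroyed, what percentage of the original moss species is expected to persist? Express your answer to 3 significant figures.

90.1%

S_new/S_old = (A_new/A_old)^z = 0.69^0.28
= exp(0.28 × ln 0.69) = exp(0.28 × -0.3711) = exp(-0.1039) ≈ 0.9013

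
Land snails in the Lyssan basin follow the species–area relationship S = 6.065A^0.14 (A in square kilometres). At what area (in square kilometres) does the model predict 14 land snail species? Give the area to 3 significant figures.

394 square kilometres

14 = 6.065 × A^0.14  ⇒  A^0.14 = 14/6.065 = 2.308
ln A = ln(2.308) / 0.14 = 0.8365 / 0.14 = 5.9752
A = e^5.9752 ≈ 393.5 square kilometres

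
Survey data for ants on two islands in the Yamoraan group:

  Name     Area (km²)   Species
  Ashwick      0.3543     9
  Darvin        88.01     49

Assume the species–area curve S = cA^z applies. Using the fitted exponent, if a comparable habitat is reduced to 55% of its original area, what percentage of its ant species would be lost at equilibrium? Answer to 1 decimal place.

z = ln(49/9) / ln(88.01/0.3543) = 1.6946 / 5.5151 = 0.3073
S_new/S_old = (A_new/A_old)^z = 0.55^0.3073 = exp(0.3073 × -0.5978) = 0.8322
Fraction lost = 1 − 0.8322 = 0.1678

16.8%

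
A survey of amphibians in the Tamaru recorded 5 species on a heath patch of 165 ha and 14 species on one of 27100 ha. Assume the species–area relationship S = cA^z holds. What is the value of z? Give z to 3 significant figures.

Taking logs: ln S = ln c + z ln A, so z = (ln S₂ − ln S₁)/(ln A₂ − ln A₁).
z = ln(14/5) / ln(27100/165) = ln(2.8) / ln(164.2) = 1.0296 / 5.1013 = 0.2018

0.202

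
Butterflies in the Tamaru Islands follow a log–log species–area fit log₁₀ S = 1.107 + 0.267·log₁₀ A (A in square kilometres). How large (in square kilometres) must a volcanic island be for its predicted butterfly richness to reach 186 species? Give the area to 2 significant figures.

186 = 12.79 × A^0.267  ⇒  A^0.267 = 186/12.79 = 14.54
ln A = ln(14.54) / 0.267 = 2.6768 / 0.267 = 10.0254
A = e^10.0254 ≈ 22593 square kilometres

23000 square kilometres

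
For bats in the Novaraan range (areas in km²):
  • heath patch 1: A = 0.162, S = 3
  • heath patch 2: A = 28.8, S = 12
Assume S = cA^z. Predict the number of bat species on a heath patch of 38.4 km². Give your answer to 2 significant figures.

13

z = ln(12/3) / ln(28.8/0.162) = 1.3863 / 5.1805 = 0.2676
c = 3 / 0.162^0.2676 = 3 / 0.6144 = 4.883
S₃ = 4.883 × 38.4^0.2676 = 4.883 × 2.654 ≈ 12.96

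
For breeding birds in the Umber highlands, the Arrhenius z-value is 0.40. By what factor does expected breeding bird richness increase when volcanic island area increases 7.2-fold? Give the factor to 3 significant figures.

S₂/S₁ = (A₂/A₁)^z = 7.2^0.4
ln(S₂/S₁) = 0.4 × ln 7.2 = 0.4 × 1.9741 = 0.7896
S₂/S₁ = e^0.7896 ≈ 2.203

2.20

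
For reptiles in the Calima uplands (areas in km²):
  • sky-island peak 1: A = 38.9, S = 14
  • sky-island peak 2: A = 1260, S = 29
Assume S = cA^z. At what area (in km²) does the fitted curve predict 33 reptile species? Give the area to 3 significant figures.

2340 km²

z = ln(29/14) / ln(1260/38.9) = 0.7282 / 3.4779 = 0.2094
c = 14 / 38.9^0.2094 = 14 / 2.152 = 6.504
A = (33/6.504)^(1/0.2094) ⇒ ln A = ln(5.074)/0.2094 = 7.7559
A = e^7.7559 ≈ 2335 km²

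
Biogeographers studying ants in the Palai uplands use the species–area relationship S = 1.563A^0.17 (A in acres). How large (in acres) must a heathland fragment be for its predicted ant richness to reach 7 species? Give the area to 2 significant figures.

7 = 1.563 × A^0.17  ⇒  A^0.17 = 7/1.563 = 4.479
ln A = ln(4.479) / 0.17 = 1.4993 / 0.17 = 8.8194
A = e^8.8194 ≈ 6764 acres

6800 acres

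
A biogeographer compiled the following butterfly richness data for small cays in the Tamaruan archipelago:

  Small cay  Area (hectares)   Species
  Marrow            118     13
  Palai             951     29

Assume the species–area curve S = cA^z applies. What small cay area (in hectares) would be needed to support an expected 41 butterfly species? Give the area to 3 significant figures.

z = ln(29/13) / ln(951/118) = 0.8023 / 2.0868 = 0.3845
c = 13 / 118^0.3845 = 13 / 6.26 = 2.077
A = (41/2.077)^(1/0.3845) ⇒ ln A = ln(19.74)/0.3845 = 7.7581
A = e^7.7581 ≈ 2341 hectares

2340 hectares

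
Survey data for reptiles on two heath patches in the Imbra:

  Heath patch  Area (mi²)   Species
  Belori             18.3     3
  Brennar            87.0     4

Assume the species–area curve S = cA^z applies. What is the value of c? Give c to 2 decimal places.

1.75

z = ln(S₂/S₁) / ln(A₂/A₁) = ln(4/3) / ln(87/18.3) = 0.2877 / 1.5590 = 0.1845
c = S₁ / A₁^z = 3 / 18.3^0.1845 = 3 / 1.71 = 1.755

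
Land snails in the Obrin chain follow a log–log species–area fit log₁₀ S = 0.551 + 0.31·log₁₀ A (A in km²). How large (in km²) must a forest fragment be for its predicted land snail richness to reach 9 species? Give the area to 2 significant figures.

20 km²

9 = 3.556 × A^0.31  ⇒  A^0.31 = 9/3.556 = 2.531
ln A = ln(2.531) / 0.31 = 0.9285 / 0.31 = 2.9952
A = e^2.9952 ≈ 19.99 km²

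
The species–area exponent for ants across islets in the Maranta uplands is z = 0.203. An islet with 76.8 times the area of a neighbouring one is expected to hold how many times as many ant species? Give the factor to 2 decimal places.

2.41

S₂/S₁ = (A₂/A₁)^z = 76.8^0.203
ln(S₂/S₁) = 0.203 × ln 76.8 = 0.203 × 4.3412 = 0.8813
S₂/S₁ = e^0.8813 ≈ 2.414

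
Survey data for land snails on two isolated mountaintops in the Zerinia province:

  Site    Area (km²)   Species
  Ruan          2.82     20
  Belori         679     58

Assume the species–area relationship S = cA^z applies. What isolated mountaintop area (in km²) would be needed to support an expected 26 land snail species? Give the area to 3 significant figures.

z = ln(58/20) / ln(679/2.82) = 1.0647 / 5.4839 = 0.1942
c = 20 / 2.82^0.1942 = 20 / 1.223 = 16.35
A = (26/16.35)^(1/0.1942) ⇒ ln A = ln(1.59)/0.1942 = 2.3881
A = e^2.3881 ≈ 10.89 km²

10.9 km²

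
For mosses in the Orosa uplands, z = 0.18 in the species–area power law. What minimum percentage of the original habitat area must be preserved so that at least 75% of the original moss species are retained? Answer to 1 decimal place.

Need (A_new/A_old)^0.18 = 0.75, so A_new/A_old = 0.75^(1/0.18) = 0.75^5.556
ln(A_new/A_old) = ln 0.75 / 0.18 = -0.2877 / 0.18 = -1.5982
A_new/A_old = e^-1.5982 ≈ 0.2023

20.2%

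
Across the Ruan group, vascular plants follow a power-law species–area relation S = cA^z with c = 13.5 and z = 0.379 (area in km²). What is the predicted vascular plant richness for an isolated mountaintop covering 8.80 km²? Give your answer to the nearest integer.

31

S = 13.5 × 8.8^0.379 = 13.5 × 2.28 ≈ 30.78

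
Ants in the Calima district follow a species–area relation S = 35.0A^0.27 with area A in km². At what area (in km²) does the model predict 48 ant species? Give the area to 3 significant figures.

48 = 35 × A^0.27  ⇒  A^0.27 = 48/35 = 1.371
ln A = ln(1.371) / 0.27 = 0.3159 / 0.27 = 1.1698
A = e^1.1698 ≈ 3.221 km²

3.22 km²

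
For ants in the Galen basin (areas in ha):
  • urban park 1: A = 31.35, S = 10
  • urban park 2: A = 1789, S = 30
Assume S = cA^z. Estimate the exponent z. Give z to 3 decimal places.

Taking logs: ln S = ln c + z ln A, so z = (ln S₂ − ln S₁)/(ln A₂ − ln A₁).
z = ln(30/10) / ln(1789/31.35) = ln(3) / ln(57.07) = 1.0986 / 4.0442 = 0.2717

0.272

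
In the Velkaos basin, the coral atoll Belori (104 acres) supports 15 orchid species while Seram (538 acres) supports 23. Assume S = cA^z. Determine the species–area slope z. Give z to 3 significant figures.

0.260

Taking logs: ln S = ln c + z ln A, so z = (ln S₂ − ln S₁)/(ln A₂ − ln A₁).
z = ln(23/15) / ln(538/104) = ln(1.533) / ln(5.173) = 0.4274 / 1.6435 = 0.2601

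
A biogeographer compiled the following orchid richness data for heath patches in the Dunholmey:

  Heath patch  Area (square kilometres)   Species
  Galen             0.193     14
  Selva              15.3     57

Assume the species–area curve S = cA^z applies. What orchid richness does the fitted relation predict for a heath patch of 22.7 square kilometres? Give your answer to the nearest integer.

z = ln(57/14) / ln(15.3/0.193) = 1.4040 / 4.3729 = 0.3211
c = 14 / 0.193^0.3211 = 14 / 0.5897 = 23.74
S₃ = 23.74 × 22.7^0.3211 = 23.74 × 2.725 ≈ 64.7

65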